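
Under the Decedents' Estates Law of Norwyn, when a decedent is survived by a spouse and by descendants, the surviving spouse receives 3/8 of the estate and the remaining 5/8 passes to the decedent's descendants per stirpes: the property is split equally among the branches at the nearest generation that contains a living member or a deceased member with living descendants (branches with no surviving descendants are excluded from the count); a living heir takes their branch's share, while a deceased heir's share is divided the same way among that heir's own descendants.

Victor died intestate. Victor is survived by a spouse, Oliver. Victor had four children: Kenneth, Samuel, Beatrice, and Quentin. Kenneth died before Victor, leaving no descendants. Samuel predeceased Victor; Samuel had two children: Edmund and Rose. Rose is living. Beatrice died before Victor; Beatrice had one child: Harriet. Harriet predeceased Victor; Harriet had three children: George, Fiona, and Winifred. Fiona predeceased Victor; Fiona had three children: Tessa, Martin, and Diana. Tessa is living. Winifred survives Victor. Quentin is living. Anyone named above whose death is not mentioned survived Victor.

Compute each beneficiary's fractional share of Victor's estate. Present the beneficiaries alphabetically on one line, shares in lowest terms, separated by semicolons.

Oliver, as surviving spouse, takes 3/8.
The remaining 5/8 passes to Victor's descendants per stirpes.
Kenneth left no surviving issue, so that branch lapses and is disregarded.
The 5/8 is divided into 3 equal shares of 5/24 among Samuel, Beatrice, Quentin.
Samuel predeceased; the 5/24 allotted to Samuel's branch passes to Samuel's issue by representation.
The 5/24 is divided into 2 equal shares of 5/48 among Edmund, Rose.
Edmund is living and takes 5/48.
Rose is living and takes 5/48.
Beatrice predeceased; the 5/24 allotted to Beatrice's branch passes to Beatrice's issue by representation.
Harriet's line is the sole branch at this level, so the full 5/24 passes to Harriet's issue by representation.
The 5/24 is divided into 3 equal shares of 5/72 among George, Fiona, Winifred.
George is living and takes 5/72.
Fiona predeceased; the 5/72 allotted to Fiona's branch passes to Fiona's issue by representation.
The 5/72 is divided into 3 equal shares of 5/216 among Tessa, Martin, Diana.
Tessa is living and takes 5/216.
Martin is living and takes 5/216.
Diana is living and takes 5/216.
Winifred is living and takes 5/72.
Quentin is living and takes 5/24.

Diana 5/216; Edmund 5/48; George 5/72; Martin 5/216; Oliver 3/8; Quentin 5/24; Rose 5/48; Tessa 5/216; Winifred 5/72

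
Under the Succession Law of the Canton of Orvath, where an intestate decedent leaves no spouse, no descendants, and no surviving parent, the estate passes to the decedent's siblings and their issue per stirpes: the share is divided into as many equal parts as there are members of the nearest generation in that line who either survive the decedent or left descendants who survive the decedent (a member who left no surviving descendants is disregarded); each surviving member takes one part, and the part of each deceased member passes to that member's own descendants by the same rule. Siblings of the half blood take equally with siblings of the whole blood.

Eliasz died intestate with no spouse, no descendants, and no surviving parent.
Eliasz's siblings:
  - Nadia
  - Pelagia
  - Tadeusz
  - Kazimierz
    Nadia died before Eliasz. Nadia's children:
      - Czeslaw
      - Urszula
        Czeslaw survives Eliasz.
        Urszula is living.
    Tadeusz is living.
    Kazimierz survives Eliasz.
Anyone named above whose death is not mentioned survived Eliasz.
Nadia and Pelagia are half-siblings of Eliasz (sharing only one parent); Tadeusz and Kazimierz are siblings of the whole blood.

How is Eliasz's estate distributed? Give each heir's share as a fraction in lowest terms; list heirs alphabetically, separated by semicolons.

No spouse, descendants, or parent survives, so the estate passes to Eliasz's siblings per stirpes.
Half-blood and whole-blood siblings take equally under the stated rule.
The estate is divided into 4 equal shares of 1/4 among Nadia, Pelagia, Tadeusz, Kazimierz.
Nadia predeceased; the 1/4 allotted to Nadia's branch passes to Nadia's issue by representation.
The 1/4 is divided into 2 equal shares of 1/8 among Czeslaw, Urszula.
Czeslaw is living and takes 1/8.
Urszula is living and takes 1/8.
Pelagia is living and takes 1/4.
Tadeusz is living and takes 1/4.
Kazimierz is living and takes 1/4.

Czeslaw 1/8; Kazimierz 1/4; Pelagia 1/4; Tadeusz 1/4; Urszula 1/8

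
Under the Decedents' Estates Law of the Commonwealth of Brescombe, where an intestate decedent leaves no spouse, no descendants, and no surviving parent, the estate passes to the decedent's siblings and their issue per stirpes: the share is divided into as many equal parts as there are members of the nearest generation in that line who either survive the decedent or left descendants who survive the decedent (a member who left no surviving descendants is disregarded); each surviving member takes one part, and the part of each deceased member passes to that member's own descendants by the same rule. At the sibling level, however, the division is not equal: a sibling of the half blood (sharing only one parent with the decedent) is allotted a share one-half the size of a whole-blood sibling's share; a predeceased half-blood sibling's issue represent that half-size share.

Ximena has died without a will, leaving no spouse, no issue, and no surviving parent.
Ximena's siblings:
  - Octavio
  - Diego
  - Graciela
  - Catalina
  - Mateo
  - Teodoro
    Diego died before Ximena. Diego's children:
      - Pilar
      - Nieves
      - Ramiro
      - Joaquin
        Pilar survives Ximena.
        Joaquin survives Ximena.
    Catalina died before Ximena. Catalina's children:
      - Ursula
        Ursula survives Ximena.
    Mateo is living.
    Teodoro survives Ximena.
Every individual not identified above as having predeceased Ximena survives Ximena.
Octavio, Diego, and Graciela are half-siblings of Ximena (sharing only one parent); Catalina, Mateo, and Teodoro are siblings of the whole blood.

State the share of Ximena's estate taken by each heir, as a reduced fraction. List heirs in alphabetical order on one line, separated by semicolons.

Graciela 1/9; Joaquin 1/36; Mateo 2/9; Nieves 1/36; Octavio 1/9; Pilar 1/36; Ramiro 1/36; Teodoro 2/9; Ursula 2/9

No spouse, descendants, or parent survives, so the estate passes to Ximena's siblings per stirpes.
Half-blood siblings count for one-half the weight of whole-blood siblings at the initial division.
Dividing 1 in proportion to weights (total weight 9/2): Octavio (weight 1/2) → 1/9; Diego (weight 1/2) → 1/9; Graciela (weight 1/2) → 1/9; Catalina (weight 1) → 2/9; Mateo (weight 1) → 2/9; Teodoro (weight 1) → 2/9.
Octavio is living and takes 1/9.
Diego predeceased; the 1/9 allotted to Diego's branch passes to Diego's issue by representation.
The 1/9 is divided into 4 equal shares of 1/36 among Pilar, Nieves, Ramiro, Joaquin.
Pilar is living and takes 1/36.
Nieves is living and takes 1/36.
Ramiro is living and takes 1/36.
Joaquin is living and takes 1/36.
Graciela is living and takes 1/9.
Catalina predeceased; the 2/9 allotted to Catalina's branch passes to Catalina's issue by representation.
Ursula is the sole taker at this level and receives the full 2/9.
Mateo is living and takes 2/9.
Teodoro is living and takes 2/9.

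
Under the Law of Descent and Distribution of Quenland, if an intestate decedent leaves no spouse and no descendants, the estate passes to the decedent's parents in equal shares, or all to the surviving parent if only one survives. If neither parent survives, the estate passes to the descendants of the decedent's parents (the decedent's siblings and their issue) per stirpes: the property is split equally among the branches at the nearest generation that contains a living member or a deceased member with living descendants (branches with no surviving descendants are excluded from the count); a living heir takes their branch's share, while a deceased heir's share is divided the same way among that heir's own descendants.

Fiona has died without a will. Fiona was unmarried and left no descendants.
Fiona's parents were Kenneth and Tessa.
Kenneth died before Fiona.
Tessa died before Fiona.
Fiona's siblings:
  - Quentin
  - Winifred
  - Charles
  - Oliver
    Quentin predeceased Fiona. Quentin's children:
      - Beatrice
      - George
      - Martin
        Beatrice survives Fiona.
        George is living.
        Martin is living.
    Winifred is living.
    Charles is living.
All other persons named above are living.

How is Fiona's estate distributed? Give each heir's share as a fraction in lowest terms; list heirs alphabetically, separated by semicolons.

Beatrice 1/12; Charles 1/4; George 1/12; Martin 1/12; Oliver 1/4; Winifred 1/4

Neither parent survives and there are no descendants, so the estate passes to Fiona's siblings and their issue per stirpes.
The estate is divided into 4 equal shares of 1/4 among Quentin, Winifred, Charles, Oliver.
Quentin predeceased; the 1/4 allotted to Quentin's branch passes to Quentin's issue by representation.
The 1/4 is divided into 3 equal shares of 1/12 among Beatrice, George, Martin.
Beatrice is living and takes 1/12.
George is living and takes 1/12.
Martin is living and takes 1/12.
Winifred is living and takes 1/4.
Charles is living and takes 1/4.
Oliver is living and takes 1/4.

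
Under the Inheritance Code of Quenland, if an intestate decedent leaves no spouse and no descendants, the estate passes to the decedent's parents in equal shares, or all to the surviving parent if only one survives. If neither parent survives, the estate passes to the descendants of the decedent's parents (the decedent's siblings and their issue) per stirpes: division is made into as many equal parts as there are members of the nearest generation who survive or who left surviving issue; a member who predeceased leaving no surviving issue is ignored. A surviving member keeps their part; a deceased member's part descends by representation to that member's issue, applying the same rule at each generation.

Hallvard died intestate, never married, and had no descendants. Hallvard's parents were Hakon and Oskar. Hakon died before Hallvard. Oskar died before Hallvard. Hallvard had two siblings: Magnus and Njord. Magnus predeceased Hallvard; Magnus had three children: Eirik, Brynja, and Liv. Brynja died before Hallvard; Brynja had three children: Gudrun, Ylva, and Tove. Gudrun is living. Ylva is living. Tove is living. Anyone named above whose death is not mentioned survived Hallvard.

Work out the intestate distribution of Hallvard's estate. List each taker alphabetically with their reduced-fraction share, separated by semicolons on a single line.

Eirik 1/6; Gudrun 1/18; Liv 1/6; Njord 1/2; Tove 1/18; Ylva 1/18

Neither parent survives and there are no descendants, so the estate passes to Hallvard's siblings and their issue per stirpes.
The estate is divided into 2 equal shares of 1/2 among Magnus, Njord.
Magnus predeceased; the 1/2 allotted to Magnus's branch passes to Magnus's issue by representation.
The 1/2 is divided into 3 equal shares of 1/6 among Eirik, Brynja, Liv.
Eirik is living and takes 1/6.
Brynja predeceased; the 1/6 allotted to Brynja's branch passes to Brynja's issue by representation.
The 1/6 is divided into 3 equal shares of 1/18 among Gudrun, Ylva, Tove.
Gudrun is living and takes 1/18.
Ylva is living and takes 1/18.
Tove is living and takes 1/18.
Liv is living and takes 1/6.
Njord is living and takes 1/2.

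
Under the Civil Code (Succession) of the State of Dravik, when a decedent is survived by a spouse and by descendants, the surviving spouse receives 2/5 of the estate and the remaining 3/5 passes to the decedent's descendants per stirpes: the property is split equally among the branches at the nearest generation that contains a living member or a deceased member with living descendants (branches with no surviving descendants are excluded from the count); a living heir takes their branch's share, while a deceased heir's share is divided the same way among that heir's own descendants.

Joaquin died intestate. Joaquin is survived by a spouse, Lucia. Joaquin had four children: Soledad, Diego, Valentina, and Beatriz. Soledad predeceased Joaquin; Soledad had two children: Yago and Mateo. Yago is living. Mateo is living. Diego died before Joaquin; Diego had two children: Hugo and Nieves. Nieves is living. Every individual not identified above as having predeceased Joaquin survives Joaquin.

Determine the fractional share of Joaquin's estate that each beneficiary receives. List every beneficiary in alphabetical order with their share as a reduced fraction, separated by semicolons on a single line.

Beatriz 3/20; Hugo 3/40; Lucia 2/5; Mateo 3/40; Nieves 3/40; Valentina 3/20; Yago 3/40

Lucia, as surviving spouse, takes 2/5.
The remaining 3/5 passes to Joaquin's descendants per stirpes.
The 3/5 is divided into 4 equal shares of 3/20 among Soledad, Diego, Valentina, Beatriz.
Soledad predeceased; the 3/20 allotted to Soledad's branch passes to Soledad's issue by representation.
The 3/20 is divided into 2 equal shares of 3/40 among Yago, Mateo.
Yago is living and takes 3/40.
Mateo is living and takes 3/40.
Diego predeceased; the 3/20 allotted to Diego's branch passes to Diego's issue by representation.
The 3/20 is divided into 2 equal shares of 3/40 among Hugo, Nieves.
Hugo is living and takes 3/40.
Nieves is living and takes 3/40.
Valentina is living and takes 3/20.
Beatriz is living and takes 3/20.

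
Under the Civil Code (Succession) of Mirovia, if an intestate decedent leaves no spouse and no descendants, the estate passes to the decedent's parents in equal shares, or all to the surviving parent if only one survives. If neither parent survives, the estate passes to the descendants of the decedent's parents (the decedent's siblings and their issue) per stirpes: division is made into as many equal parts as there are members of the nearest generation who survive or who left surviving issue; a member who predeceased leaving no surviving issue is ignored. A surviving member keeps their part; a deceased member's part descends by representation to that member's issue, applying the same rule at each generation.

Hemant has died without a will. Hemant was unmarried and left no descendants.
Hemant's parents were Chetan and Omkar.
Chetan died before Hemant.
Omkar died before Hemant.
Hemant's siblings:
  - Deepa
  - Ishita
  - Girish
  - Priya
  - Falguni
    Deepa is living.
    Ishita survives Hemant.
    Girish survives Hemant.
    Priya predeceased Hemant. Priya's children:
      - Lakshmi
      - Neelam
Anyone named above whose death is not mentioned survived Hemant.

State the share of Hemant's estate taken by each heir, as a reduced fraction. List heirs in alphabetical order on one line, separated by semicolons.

Deepa 1/5; Falguni 1/5; Girish 1/5; Ishita 1/5; Lakshmi 1/10; Neelam 1/10

Neither parent survives and there are no descendants, so the estate passes to Hemant's siblings and their issue per stirpes.
The estate is divided into 5 equal shares of 1/5 among Deepa, Ishita, Girish, Priya, Falguni.
Deepa is living and takes 1/5.
Ishita is living and takes 1/5.
Girish is living and takes 1/5.
Priya predeceased; the 1/5 allotted to Priya's branch passes to Priya's issue by representation.
The 1/5 is divided into 2 equal shares of 1/10 among Lakshmi, Neelam.
Lakshmi is living and takes 1/10.
Neelam is living and takes 1/10.
Falguni is living and takes 1/5.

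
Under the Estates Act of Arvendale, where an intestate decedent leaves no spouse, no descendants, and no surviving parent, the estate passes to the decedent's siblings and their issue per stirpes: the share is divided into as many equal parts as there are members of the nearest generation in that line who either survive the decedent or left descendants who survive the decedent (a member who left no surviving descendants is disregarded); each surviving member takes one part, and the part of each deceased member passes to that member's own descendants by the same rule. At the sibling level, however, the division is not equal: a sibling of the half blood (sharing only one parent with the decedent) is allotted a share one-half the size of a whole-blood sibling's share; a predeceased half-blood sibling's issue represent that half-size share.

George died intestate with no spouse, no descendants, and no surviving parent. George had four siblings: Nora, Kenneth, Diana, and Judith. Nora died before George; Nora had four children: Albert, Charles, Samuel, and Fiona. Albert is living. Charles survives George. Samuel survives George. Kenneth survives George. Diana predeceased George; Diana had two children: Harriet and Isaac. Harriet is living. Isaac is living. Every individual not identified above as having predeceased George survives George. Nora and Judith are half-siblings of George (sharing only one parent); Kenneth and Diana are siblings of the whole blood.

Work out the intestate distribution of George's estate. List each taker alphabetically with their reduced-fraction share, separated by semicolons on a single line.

No spouse, descendants, or parent survives, so the estate passes to George's siblings per stirpes.
Half-blood siblings count for one-half the weight of whole-blood siblings at the initial division.
Dividing 1 in proportion to weights (total weight 3): Nora (weight 1/2) → 1/6; Kenneth (weight 1) → 1/3; Diana (weight 1) → 1/3; Judith (weight 1/2) → 1/6.
Nora predeceased; the 1/6 allotted to Nora's branch passes to Nora's issue by representation.
The 1/6 is divided into 4 equal shares of 1/24 among Albert, Charles, Samuel, Fiona.
Albert is living and takes 1/24.
Charles is living and takes 1/24.
Samuel is living and takes 1/24.
Fiona is living and takes 1/24.
Kenneth is living and takes 1/3.
Diana predeceased; the 1/3 allotted to Diana's branch passes to Diana's issue by representation.
The 1/3 is divided into 2 equal shares of 1/6 among Harriet, Isaac.
Harriet is living and takes 1/6.
Isaac is living and takes 1/6.
Judith is living and takes 1/6.

Albert 1/24; Charles 1/24; Fiona 1/24; Harriet 1/6; Isaac 1/6; Judith 1/6; Kenneth 1/3; Samuel 1/24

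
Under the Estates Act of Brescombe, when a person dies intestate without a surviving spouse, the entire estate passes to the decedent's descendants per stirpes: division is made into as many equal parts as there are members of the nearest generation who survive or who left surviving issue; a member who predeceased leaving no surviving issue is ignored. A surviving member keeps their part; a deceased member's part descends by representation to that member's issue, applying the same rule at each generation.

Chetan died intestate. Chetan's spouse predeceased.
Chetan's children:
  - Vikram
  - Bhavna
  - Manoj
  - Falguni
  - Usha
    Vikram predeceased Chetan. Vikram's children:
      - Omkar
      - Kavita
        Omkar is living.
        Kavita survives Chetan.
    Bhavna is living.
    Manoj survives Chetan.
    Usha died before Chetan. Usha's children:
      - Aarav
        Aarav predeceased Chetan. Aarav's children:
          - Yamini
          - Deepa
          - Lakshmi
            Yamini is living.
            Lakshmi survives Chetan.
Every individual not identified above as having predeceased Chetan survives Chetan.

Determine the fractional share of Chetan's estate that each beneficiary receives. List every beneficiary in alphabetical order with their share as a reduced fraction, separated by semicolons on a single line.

There is no surviving spouse, so the entire estate passes to Chetan's descendants per stirpes.
The estate is divided into 5 equal shares of 1/5 among Vikram, Bhavna, Manoj, Falguni, Usha.
Vikram predeceased; the 1/5 allotted to Vikram's branch passes to Vikram's issue by representation.
The 1/5 is divided into 2 equal shares of 1/10 among Omkar, Kavita.
Omkar is living and takes 1/10.
Kavita is living and takes 1/10.
Bhavna is living and takes 1/5.
Manoj is living and takes 1/5.
Falguni is living and takes 1/5.
Usha predeceased; the 1/5 allotted to Usha's branch passes to Usha's issue by representation.
Aarav's line is the sole branch at this level, so the full 1/5 passes to Aarav's issue by representation.
The 1/5 is divided into 3 equal shares of 1/15 among Yamini, Deepa, Lakshmi.
Yamini is living and takes 1/15.
Deepa is living and takes 1/15.
Lakshmi is living and takes 1/15.

Bhavna 1/5; Deepa 1/15; Falguni 1/5; Kavita 1/10; Lakshmi 1/15; Manoj 1/5; Omkar 1/10; Yamini 1/15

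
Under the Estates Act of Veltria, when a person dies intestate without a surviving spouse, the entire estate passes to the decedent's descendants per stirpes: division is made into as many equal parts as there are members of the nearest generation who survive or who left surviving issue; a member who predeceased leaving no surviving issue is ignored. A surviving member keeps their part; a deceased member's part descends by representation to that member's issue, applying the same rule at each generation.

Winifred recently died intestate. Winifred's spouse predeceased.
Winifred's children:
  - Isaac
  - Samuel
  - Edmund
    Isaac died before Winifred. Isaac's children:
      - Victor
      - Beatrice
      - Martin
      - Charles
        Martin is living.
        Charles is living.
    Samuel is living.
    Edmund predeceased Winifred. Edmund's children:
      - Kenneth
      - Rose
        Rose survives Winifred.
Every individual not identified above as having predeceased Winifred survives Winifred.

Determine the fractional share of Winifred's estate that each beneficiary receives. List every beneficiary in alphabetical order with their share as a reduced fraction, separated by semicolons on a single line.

There is no surviving spouse, so the entire estate passes to Winifred's descendants per stirpes.
The estate is divided into 3 equal shares of 1/3 among Isaac, Samuel, Edmund.
Isaac predeceased; the 1/3 allotted to Isaac's branch passes to Isaac's issue by representation.
The 1/3 is divided into 4 equal shares of 1/12 among Victor, Beatrice, Martin, Charles.
Victor is living and takes 1/12.
Beatrice is living and takes 1/12.
Martin is living and takes 1/12.
Charles is living and takes 1/12.
Samuel is living and takes 1/3.
Edmund predeceased; the 1/3 allotted to Edmund's branch passes to Edmund's issue by representation.
The 1/3 is divided into 2 equal shares of 1/6 among Kenneth, Rose.
Kenneth is living and takes 1/6.
Rose is living and takes 1/6.

Beatrice 1/12; Charles 1/12; Kenneth 1/6; Martin 1/12; Rose 1/6; Samuel 1/3; Victor 1/12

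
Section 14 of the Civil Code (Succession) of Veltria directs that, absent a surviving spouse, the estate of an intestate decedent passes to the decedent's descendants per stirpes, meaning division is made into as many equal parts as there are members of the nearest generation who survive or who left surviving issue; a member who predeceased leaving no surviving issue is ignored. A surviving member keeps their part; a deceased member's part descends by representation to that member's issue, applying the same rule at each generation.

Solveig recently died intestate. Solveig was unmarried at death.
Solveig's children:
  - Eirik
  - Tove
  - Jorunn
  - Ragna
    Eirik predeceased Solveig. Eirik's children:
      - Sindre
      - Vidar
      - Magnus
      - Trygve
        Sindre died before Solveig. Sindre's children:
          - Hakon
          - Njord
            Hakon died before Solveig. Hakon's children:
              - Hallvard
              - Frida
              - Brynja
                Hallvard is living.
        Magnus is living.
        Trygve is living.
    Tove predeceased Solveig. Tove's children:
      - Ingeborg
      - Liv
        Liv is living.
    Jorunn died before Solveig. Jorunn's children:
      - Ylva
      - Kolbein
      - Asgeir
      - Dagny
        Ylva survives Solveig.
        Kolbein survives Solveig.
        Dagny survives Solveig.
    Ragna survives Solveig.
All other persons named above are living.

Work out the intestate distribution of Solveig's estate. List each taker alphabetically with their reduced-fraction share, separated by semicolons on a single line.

Asgeir 1/16; Brynja 1/96; Dagny 1/16; Frida 1/96; Hallvard 1/96; Ingeborg 1/8; Kolbein 1/16; Liv 1/8; Magnus 1/16; Njord 1/32; Ragna 1/4; Trygve 1/16; Vidar 1/16; Ylva 1/16

There is no surviving spouse, so the entire estate passes to Solveig's descendants per stirpes.
The estate is divided into 4 equal shares of 1/4 among Eirik, Tove, Jorunn, Ragna.
Eirik predeceased; the 1/4 allotted to Eirik's branch passes to Eirik's issue by representation.
The 1/4 is divided into 4 equal shares of 1/16 among Sindre, Vidar, Magnus, Trygve.
Sindre predeceased; the 1/16 allotted to Sindre's branch passes to Sindre's issue by representation.
The 1/16 is divided into 2 equal shares of 1/32 among Hakon, Njord.
Hakon predeceased; the 1/32 allotted to Hakon's branch passes to Hakon's issue by representation.
The 1/32 is divided into 3 equal shares of 1/96 among Hallvard, Frida, Brynja.
Hallvard is living and takes 1/96.
Frida is living and takes 1/96.
Brynja is living and takes 1/96.
Njord is living and takes 1/32.
Vidar is living and takes 1/16.
Magnus is living and takes 1/16.
Trygve is living and takes 1/16.
Tove predeceased; the 1/4 allotted to Tove's branch passes to Tove's issue by representation.
The 1/4 is divided into 2 equal shares of 1/8 among Ingeborg, Liv.
Ingeborg is living and takes 1/8.
Liv is living and takes 1/8.
Jorunn predeceased; the 1/4 allotted to Jorunn's branch passes to Jorunn's issue by representation.
The 1/4 is divided into 4 equal shares of 1/16 among Ylva, Kolbein, Asgeir, Dagny.
Ylva is living and takes 1/16.
Kolbein is living and takes 1/16.
Asgeir is living and takes 1/16.
Dagny is living and takes 1/16.
Ragna is living and takes 1/4.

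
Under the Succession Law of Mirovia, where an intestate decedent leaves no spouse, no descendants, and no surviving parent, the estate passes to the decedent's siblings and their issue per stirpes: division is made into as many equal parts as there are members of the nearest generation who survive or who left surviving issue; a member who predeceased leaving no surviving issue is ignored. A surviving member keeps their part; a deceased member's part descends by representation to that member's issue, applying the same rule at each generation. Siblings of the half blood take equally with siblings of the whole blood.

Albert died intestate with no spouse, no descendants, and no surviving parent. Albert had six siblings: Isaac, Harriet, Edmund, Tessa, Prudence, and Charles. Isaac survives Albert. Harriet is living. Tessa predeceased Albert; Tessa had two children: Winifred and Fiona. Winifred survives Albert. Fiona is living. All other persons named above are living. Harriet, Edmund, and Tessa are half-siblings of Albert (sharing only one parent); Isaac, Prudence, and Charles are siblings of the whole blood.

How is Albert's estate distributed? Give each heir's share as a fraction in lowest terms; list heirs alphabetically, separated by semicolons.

Charles 1/6; Edmund 1/6; Fiona 1/12; Harriet 1/6; Isaac 1/6; Prudence 1/6; Winifred 1/12

No spouse, descendants, or parent survives, so the estate passes to Albert's siblings per stirpes.
Half-blood and whole-blood siblings take equally under the stated rule.
The estate is divided into 6 equal shares of 1/6 among Isaac, Harriet, Edmund, Tessa, Prudence, Charles.
Isaac is living and takes 1/6.
Harriet is living and takes 1/6.
Edmund is living and takes 1/6.
Tessa predeceased; the 1/6 allotted to Tessa's branch passes to Tessa's issue by representation.
The 1/6 is divided into 2 equal shares of 1/12 among Winifred, Fiona.
Winifred is living and takes 1/12.
Fiona is living and takes 1/12.
Prudence is living and takes 1/6.
Charles is living and takes 1/6.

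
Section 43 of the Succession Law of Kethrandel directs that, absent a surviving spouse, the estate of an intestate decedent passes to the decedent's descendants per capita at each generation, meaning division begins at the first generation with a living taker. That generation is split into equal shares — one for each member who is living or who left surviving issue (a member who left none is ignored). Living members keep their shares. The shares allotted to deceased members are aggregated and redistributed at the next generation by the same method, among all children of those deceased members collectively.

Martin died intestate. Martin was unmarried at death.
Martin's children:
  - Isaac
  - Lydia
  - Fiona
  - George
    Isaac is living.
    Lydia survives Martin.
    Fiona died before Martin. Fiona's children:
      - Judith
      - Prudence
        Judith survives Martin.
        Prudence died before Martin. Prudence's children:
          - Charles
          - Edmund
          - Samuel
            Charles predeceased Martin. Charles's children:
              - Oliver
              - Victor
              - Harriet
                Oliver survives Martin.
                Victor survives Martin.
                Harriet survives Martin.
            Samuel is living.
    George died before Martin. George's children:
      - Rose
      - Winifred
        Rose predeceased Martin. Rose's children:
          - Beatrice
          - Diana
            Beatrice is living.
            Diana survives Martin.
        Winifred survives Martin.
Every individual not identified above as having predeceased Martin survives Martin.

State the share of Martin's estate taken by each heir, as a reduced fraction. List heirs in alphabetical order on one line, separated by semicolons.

Beatrice 1/20; Diana 1/20; Edmund 1/20; Harriet 1/60; Isaac 1/4; Judith 1/8; Lydia 1/4; Oliver 1/60; Samuel 1/20; Victor 1/60; Winifred 1/8

There is no surviving spouse, so the entire estate passes to Martin's descendants per capita at each generation.
At generation 1 (Isaac, Lydia, Fiona, George) there are 4 shares of (1)/4 = 1/4 each.
Living: Isaac and Lydia — each takes 1/4.
Deceased: Fiona and George. Their combined 1/2 is pooled and carried to generation 2.
At generation 2 (Judith, Prudence, Rose, Winifred) there are 4 shares of (1/2)/4 = 1/8 each.
Living: Judith and Winifred — each takes 1/8.
Deceased: Prudence and Rose. Their combined 1/4 is pooled and carried to generation 3.
At generation 3 (Charles, Edmund, Samuel, Beatrice, Diana) there are 5 shares of (1/4)/5 = 1/20 each.
Living: Edmund, Samuel, Beatrice, and Diana — each takes 1/20.
Deceased: Charles. That 1/20 share is carried to generation 4.
At generation 4 (Oliver, Victor, Harriet) there are 3 shares of (1/20)/3 = 1/60 each.
Living: Oliver, Victor, and Harriet — each takes 1/60.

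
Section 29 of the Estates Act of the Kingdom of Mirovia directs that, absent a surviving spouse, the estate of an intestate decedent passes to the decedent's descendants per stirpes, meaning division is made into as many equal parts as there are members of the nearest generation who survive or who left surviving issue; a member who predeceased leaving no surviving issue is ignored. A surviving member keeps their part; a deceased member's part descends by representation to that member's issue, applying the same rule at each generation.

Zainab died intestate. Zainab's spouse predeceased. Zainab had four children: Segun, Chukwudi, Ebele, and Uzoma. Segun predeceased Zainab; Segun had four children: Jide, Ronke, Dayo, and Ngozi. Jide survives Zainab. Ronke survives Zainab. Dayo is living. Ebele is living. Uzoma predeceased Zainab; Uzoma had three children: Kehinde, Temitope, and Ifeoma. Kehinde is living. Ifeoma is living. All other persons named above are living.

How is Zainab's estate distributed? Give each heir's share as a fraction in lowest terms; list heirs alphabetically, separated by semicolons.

Chukwudi 1/4; Dayo 1/16; Ebele 1/4; Ifeoma 1/12; Jide 1/16; Kehinde 1/12; Ngozi 1/16; Ronke 1/16; Temitope 1/12

There is no surviving spouse, so the entire estate passes to Zainab's descendants per stirpes.
The estate is divided into 4 equal shares of 1/4 among Segun, Chukwudi, Ebele, Uzoma.
Segun predeceased; the 1/4 allotted to Segun's branch passes to Segun's issue by representation.
The 1/4 is divided into 4 equal shares of 1/16 among Jide, Ronke, Dayo, Ngozi.
Jide is living and takes 1/16.
Ronke is living and takes 1/16.
Dayo is living and takes 1/16.
Ngozi is living and takes 1/16.
Chukwudi is living and takes 1/4.
Ebele is living and takes 1/4.
Uzoma predeceased; the 1/4 allotted to Uzoma's branch passes to Uzoma's issue by representation.
The 1/4 is divided into 3 equal shares of 1/12 among Kehinde, Temitope, Ifeoma.
Kehinde is living and takes 1/12.
Temitope is living and takes 1/12.
Ifeoma is living and takes 1/12.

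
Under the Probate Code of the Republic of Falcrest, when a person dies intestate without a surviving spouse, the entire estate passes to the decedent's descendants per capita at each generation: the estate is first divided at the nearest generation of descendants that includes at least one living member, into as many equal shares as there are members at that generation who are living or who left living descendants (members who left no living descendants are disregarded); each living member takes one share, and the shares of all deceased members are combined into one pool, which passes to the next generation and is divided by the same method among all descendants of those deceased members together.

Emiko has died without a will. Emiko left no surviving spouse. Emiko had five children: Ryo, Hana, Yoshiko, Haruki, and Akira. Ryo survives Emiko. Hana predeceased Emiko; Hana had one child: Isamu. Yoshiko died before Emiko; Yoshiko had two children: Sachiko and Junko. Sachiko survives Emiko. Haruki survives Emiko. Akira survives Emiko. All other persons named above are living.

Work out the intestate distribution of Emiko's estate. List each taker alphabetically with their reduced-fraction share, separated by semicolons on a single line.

Akira 1/5; Haruki 1/5; Isamu 2/15; Junko 2/15; Ryo 1/5; Sachiko 2/15

There is no surviving spouse, so the entire estate passes to Emiko's descendants per capita at each generation.
At generation 1 (Ryo, Hana, Yoshiko, Haruki, Akira) there are 5 shares of (1)/5 = 1/5 each.
Living: Ryo, Haruki, and Akira — each takes 1/5.
Deceased: Hana and Yoshiko. Their combined 2/5 is pooled and carried to generation 2.
At generation 2 (Isamu, Sachiko, Junko) there are 3 shares of (2/5)/3 = 2/15 each.
Living: Isamu, Sachiko, and Junko — each takes 2/15.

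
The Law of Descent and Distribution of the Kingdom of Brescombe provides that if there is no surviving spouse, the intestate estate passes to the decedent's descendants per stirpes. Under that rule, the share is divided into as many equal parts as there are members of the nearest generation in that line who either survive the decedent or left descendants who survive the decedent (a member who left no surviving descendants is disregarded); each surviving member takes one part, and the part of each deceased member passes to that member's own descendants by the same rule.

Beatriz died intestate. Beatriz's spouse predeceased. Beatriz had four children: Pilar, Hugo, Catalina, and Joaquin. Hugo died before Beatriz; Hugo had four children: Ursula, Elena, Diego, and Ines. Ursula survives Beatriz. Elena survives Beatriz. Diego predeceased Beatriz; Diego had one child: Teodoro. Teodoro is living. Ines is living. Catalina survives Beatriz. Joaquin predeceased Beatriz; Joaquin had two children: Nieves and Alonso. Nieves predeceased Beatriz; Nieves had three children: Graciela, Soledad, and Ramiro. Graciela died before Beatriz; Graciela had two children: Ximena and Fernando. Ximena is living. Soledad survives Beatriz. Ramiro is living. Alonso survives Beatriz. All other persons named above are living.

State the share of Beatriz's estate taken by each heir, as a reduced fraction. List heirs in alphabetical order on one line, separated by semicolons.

There is no surviving spouse, so the entire estate passes to Beatriz's descendants per stirpes.
The estate is divided into 4 equal shares of 1/4 among Pilar, Hugo, Catalina, Joaquin.
Pilar is living and takes 1/4.
Hugo predeceased; the 1/4 allotted to Hugo's branch passes to Hugo's issue by representation.
The 1/4 is divided into 4 equal shares of 1/16 among Ursula, Elena, Diego, Ines.
Ursula is living and takes 1/16.
Elena is living and takes 1/16.
Diego predeceased; the 1/16 allotted to Diego's branch passes to Diego's issue by representation.
Teodoro is the sole taker at this level and receives the full 1/16.
Ines is living and takes 1/16.
Catalina is living and takes 1/4.
Joaquin predeceased; the 1/4 allotted to Joaquin's branch passes to Joaquin's issue by representation.
The 1/4 is divided into 2 equal shares of 1/8 among Nieves, Alonso.
Nieves predeceased; the 1/8 allotted to Nieves's branch passes to Nieves's issue by representation.
The 1/8 is divided into 3 equal shares of 1/24 among Graciela, Soledad, Ramiro.
Graciela predeceased; the 1/24 allotted to Graciela's branch passes to Graciela's issue by representation.
The 1/24 is divided into 2 equal shares of 1/48 among Ximena, Fernando.
Ximena is living and takes 1/48.
Fernando is living and takes 1/48.
Soledad is living and takes 1/24.
Ramiro is living and takes 1/24.
Alonso is living and takes 1/8.

Alonso 1/8; Catalina 1/4; Elena 1/16; Fernando 1/48; Ines 1/16; Pilar 1/4; Ramiro 1/24; Soledad 1/24; Teodoro 1/16; Ursula 1/16; Ximena 1/48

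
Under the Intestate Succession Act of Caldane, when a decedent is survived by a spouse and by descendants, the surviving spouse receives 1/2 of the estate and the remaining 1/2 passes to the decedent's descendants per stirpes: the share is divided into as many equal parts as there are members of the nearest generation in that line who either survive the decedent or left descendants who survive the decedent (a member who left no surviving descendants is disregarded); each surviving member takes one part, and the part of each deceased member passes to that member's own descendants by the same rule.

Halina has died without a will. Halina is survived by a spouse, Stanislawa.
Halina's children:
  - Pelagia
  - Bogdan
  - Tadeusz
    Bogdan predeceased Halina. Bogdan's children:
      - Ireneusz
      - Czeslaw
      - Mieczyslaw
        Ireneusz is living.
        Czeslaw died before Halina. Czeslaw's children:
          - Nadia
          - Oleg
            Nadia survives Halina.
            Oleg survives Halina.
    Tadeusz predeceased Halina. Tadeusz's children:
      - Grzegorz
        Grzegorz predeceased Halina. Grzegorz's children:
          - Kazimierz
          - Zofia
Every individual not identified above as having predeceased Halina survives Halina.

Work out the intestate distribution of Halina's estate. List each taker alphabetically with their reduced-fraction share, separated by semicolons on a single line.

Ireneusz 1/18; Kazimierz 1/12; Mieczyslaw 1/18; Nadia 1/36; Oleg 1/36; Pelagia 1/6; Stanislawa 1/2; Zofia 1/12

Stanislawa, as surviving spouse, takes 1/2.
The remaining 1/2 passes to Halina's descendants per stirpes.
The 1/2 is divided into 3 equal shares of 1/6 among Pelagia, Bogdan, Tadeusz.
Pelagia is living and takes 1/6.
Bogdan predeceased; the 1/6 allotted to Bogdan's branch passes to Bogdan's issue by representation.
The 1/6 is divided into 3 equal shares of 1/18 among Ireneusz, Czeslaw, Mieczyslaw.
Ireneusz is living and takes 1/18.
Czeslaw predeceased; the 1/18 allotted to Czeslaw's branch passes to Czeslaw's issue by representation.
The 1/18 is divided into 2 equal shares of 1/36 among Nadia, Oleg.
Nadia is living and takes 1/36.
Oleg is living and takes 1/36.
Mieczyslaw is living and takes 1/18.
Tadeusz predeceased; the 1/6 allotted to Tadeusz's branch passes to Tadeusz's issue by representation.
Grzegorz's line is the sole branch at this level, so the full 1/6 passes to Grzegorz's issue by representation.
The 1/6 is divided into 2 equal shares of 1/12 among Kazimierz, Zofia.
Kazimierz is living and takes 1/12.
Zofia is living and takes 1/12.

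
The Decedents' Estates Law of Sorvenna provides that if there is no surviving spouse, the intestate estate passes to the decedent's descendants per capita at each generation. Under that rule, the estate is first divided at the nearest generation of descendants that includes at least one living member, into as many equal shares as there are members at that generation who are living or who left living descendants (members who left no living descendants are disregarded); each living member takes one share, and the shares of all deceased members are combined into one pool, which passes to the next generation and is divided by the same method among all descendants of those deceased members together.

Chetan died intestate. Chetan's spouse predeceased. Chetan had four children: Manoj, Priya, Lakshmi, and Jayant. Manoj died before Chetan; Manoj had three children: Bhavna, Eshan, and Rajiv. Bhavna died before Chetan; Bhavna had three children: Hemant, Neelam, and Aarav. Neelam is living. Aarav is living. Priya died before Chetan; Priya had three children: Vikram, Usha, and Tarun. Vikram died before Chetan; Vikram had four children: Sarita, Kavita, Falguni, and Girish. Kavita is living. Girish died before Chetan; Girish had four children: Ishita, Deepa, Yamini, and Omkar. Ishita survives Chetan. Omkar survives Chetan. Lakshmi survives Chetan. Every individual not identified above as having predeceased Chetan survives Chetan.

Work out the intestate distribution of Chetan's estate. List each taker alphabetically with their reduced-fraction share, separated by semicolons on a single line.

There is no surviving spouse, so the entire estate passes to Chetan's descendants per capita at each generation.
At generation 1 (Manoj, Priya, Lakshmi, Jayant) there are 4 shares of (1)/4 = 1/4 each.
Living: Lakshmi and Jayant — each takes 1/4.
Deceased: Manoj and Priya. Their combined 1/2 is pooled and carried to generation 2.
At generation 2 (Bhavna, Eshan, Rajiv, Vikram, Usha, Tarun) there are 6 shares of (1/2)/6 = 1/12 each.
Living: Eshan, Rajiv, Usha, and Tarun — each takes 1/12.
Deceased: Bhavna and Vikram. Their combined 1/6 is pooled and carried to generation 3.
At generation 3 (Hemant, Neelam, Aarav, Sarita, Kavita, Falguni, Girish) there are 7 shares of (1/6)/7 = 1/42 each.
Living: Hemant, Neelam, Aarav, Sarita, Kavita, and Falguni — each takes 1/42.
Deceased: Girish. That 1/42 share is carried to generation 4.
At generation 4 (Ishita, Deepa, Yamini, Omkar) there are 4 shares of (1/42)/4 = 1/168 each.
Living: Ishita, Deepa, Yamini, and Omkar — each takes 1/168.

Aarav 1/42; Deepa 1/168; Eshan 1/12; Falguni 1/42; Hemant 1/42; Ishita 1/168; Jayant 1/4; Kavita 1/42; Lakshmi 1/4; Neelam 1/42; Omkar 1/168; Rajiv 1/12; Sarita 1/42; Tarun 1/12; Usha 1/12; Yamini 1/168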